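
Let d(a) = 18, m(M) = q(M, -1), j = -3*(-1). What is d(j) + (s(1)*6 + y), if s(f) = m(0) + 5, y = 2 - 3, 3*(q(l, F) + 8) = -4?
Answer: -9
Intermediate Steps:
j = 3
q(l, F) = -28/3 (q(l, F) = -8 + (⅓)*(-4) = -8 - 4/3 = -28/3)
m(M) = -28/3
y = -1
s(f) = -13/3 (s(f) = -28/3 + 5 = -13/3)
d(j) + (s(1)*6 + y) = 18 + (-13/3*6 - 1) = 18 + (-26 - 1) = 18 - 27 = -9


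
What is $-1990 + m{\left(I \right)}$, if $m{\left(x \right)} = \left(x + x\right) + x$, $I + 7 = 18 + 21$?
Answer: $-1894$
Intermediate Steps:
$I = 32$ ($I = -7 + \left(18 + 21\right) = -7 + 39 = 32$)
$m{\left(x \right)} = 3 x$ ($m{\left(x \right)} = 2 x + x = 3 x$)
$-1990 + m{\left(I \right)} = -1990 + 3 \cdot 32 = -1990 + 96 = -1894$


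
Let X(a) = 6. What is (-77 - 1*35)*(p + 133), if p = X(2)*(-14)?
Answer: -5488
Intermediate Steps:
p = -84 (p = 6*(-14) = -84)
(-77 - 1*35)*(p + 133) = (-77 - 1*35)*(-84 + 133) = (-77 - 35)*49 = -112*49 = -5488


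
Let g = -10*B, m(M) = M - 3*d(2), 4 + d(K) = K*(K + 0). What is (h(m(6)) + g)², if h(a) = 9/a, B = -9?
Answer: 33489/4 ≈ 8372.3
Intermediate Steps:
d(K) = -4 + K² (d(K) = -4 + K*(K + 0) = -4 + K*K = -4 + K²)
m(M) = M (m(M) = M - 3*(-4 + 2²) = M - 3*(-4 + 4) = M - 3*0 = M + 0 = M)
g = 90 (g = -10*(-9) = 90)
(h(m(6)) + g)² = (9/6 + 90)² = (9*(⅙) + 90)² = (3/2 + 90)² = (183/2)² = 33489/4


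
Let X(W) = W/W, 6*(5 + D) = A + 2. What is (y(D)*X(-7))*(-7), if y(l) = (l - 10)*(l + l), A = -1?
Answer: -18067/18 ≈ -1003.7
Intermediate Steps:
D = -29/6 (D = -5 + (-1 + 2)/6 = -5 + (⅙)*1 = -5 + ⅙ = -29/6 ≈ -4.8333)
X(W) = 1
y(l) = 2*l*(-10 + l) (y(l) = (-10 + l)*(2*l) = 2*l*(-10 + l))
(y(D)*X(-7))*(-7) = ((2*(-29/6)*(-10 - 29/6))*1)*(-7) = ((2*(-29/6)*(-89/6))*1)*(-7) = ((2581/18)*1)*(-7) = (2581/18)*(-7) = -18067/18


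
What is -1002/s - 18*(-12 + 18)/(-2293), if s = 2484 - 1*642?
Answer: -349775/703951 ≈ -0.49687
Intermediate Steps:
s = 1842 (s = 2484 - 642 = 1842)
-1002/s - 18*(-12 + 18)/(-2293) = -1002/1842 - 18*(-12 + 18)/(-2293) = -1002*1/1842 - 18*6*(-1/2293) = -167/307 - 108*(-1/2293) = -167/307 + 108/2293 = -349775/703951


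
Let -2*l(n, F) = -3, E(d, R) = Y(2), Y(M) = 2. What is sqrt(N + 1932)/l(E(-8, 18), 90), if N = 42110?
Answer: 38*sqrt(122)/3 ≈ 139.91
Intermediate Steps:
E(d, R) = 2
l(n, F) = 3/2 (l(n, F) = -1/2*(-3) = 3/2)
sqrt(N + 1932)/l(E(-8, 18), 90) = sqrt(42110 + 1932)/(3/2) = sqrt(44042)*(2/3) = (19*sqrt(122))*(2/3) = 38*sqrt(122)/3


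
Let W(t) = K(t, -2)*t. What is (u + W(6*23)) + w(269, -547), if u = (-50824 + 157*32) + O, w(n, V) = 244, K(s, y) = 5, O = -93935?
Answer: -138801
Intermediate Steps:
W(t) = 5*t
u = -139735 (u = (-50824 + 157*32) - 93935 = (-50824 + 5024) - 93935 = -45800 - 93935 = -139735)
(u + W(6*23)) + w(269, -547) = (-139735 + 5*(6*23)) + 244 = (-139735 + 5*138) + 244 = (-139735 + 690) + 244 = -139045 + 244 = -138801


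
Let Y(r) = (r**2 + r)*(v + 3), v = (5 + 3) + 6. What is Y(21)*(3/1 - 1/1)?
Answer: 15708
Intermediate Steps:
v = 14 (v = 8 + 6 = 14)
Y(r) = 17*r + 17*r**2 (Y(r) = (r**2 + r)*(14 + 3) = (r + r**2)*17 = 17*r + 17*r**2)
Y(21)*(3/1 - 1/1) = (17*21*(1 + 21))*(3/1 - 1/1) = (17*21*22)*(3*1 - 1*1) = 7854*(3 - 1) = 7854*2 = 15708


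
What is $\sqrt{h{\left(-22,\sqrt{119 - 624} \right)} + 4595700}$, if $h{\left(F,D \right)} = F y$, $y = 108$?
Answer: $2 \sqrt{1148331} \approx 2143.2$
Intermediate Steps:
$h{\left(F,D \right)} = 108 F$ ($h{\left(F,D \right)} = F 108 = 108 F$)
$\sqrt{h{\left(-22,\sqrt{119 - 624} \right)} + 4595700} = \sqrt{108 \left(-22\right) + 4595700} = \sqrt{-2376 + 4595700} = \sqrt{4593324} = 2 \sqrt{1148331}$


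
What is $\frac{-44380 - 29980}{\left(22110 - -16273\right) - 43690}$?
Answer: $\frac{74360}{5307} \approx 14.012$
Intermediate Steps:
$\frac{-44380 - 29980}{\left(22110 - -16273\right) - 43690} = - \frac{74360}{\left(22110 + 16273\right) - 43690} = - \frac{74360}{38383 - 43690} = - \frac{74360}{-5307} = \left(-74360\right) \left(- \frac{1}{5307}\right) = \frac{74360}{5307}$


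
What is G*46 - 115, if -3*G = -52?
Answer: 2047/3 ≈ 682.33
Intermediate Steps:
G = 52/3 (G = -⅓*(-52) = 52/3 ≈ 17.333)
G*46 - 115 = (52/3)*46 - 115 = 2392/3 - 115 = 2047/3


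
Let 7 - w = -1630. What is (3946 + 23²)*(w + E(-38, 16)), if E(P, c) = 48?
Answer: 7540375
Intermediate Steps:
w = 1637 (w = 7 - 1*(-1630) = 7 + 1630 = 1637)
(3946 + 23²)*(w + E(-38, 16)) = (3946 + 23²)*(1637 + 48) = (3946 + 529)*1685 = 4475*1685 = 7540375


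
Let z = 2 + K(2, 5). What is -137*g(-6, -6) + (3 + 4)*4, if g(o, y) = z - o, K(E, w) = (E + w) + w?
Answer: -2712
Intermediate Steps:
K(E, w) = E + 2*w
z = 14 (z = 2 + (2 + 2*5) = 2 + (2 + 10) = 2 + 12 = 14)
g(o, y) = 14 - o
-137*g(-6, -6) + (3 + 4)*4 = -137*(14 - 1*(-6)) + (3 + 4)*4 = -137*(14 + 6) + 7*4 = -137*20 + 28 = -2740 + 28 = -2712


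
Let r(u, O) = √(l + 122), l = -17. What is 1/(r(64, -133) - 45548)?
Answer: -45548/2074620199 - √105/2074620199 ≈ -2.1960e-5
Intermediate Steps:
r(u, O) = √105 (r(u, O) = √(-17 + 122) = √105)
1/(r(64, -133) - 45548) = 1/(√105 - 45548) = 1/(-45548 + √105)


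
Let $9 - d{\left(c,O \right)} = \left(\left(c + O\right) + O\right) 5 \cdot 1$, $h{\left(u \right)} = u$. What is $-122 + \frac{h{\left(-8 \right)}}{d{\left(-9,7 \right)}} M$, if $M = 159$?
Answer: $- \frac{85}{2} \approx -42.5$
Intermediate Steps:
$d{\left(c,O \right)} = 9 - 10 O - 5 c$ ($d{\left(c,O \right)} = 9 - \left(\left(c + O\right) + O\right) 5 \cdot 1 = 9 - \left(\left(O + c\right) + O\right) 5 \cdot 1 = 9 - \left(c + 2 O\right) 5 \cdot 1 = 9 - \left(5 c + 10 O\right) 1 = 9 - \left(5 c + 10 O\right) = 9 - 10 O - 5 c$)
$-122 + \frac{h{\left(-8 \right)}}{d{\left(-9,7 \right)}} M = -122 + - \frac{8}{9 - 70 - -45} \cdot 159 = -122 + - \frac{8}{9 - 70 + 45} \cdot 159 = -122 + - \frac{8}{-16} \cdot 159 = -122 + \left(-8\right) \left(- \frac{1}{16}\right) 159 = -122 + \frac{1}{2} \cdot 159 = -122 + \frac{159}{2} = - \frac{85}{2}$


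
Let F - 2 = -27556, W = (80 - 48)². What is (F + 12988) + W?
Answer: -13542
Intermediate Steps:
W = 1024 (W = 32² = 1024)
F = -27554 (F = 2 - 27556 = -27554)
(F + 12988) + W = (-27554 + 12988) + 1024 = -14566 + 1024 = -13542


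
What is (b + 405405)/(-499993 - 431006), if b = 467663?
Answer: -873068/930999 ≈ -0.93778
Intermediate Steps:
(b + 405405)/(-499993 - 431006) = (467663 + 405405)/(-499993 - 431006) = 873068/(-930999) = 873068*(-1/930999) = -873068/930999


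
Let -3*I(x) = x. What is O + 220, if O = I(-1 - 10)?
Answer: 671/3 ≈ 223.67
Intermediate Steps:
I(x) = -x/3
O = 11/3 (O = -(-1 - 10)/3 = -⅓*(-11) = 11/3 ≈ 3.6667)
O + 220 = 11/3 + 220 = 671/3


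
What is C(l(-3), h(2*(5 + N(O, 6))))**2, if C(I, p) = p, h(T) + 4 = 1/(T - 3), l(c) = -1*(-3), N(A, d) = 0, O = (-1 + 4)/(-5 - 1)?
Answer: 729/49 ≈ 14.878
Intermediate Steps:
O = -1/2 (O = 3/(-6) = 3*(-1/6) = -1/2 ≈ -0.50000)
l(c) = 3
h(T) = -4 + 1/(-3 + T) (h(T) = -4 + 1/(T - 3) = -4 + 1/(-3 + T))
C(l(-3), h(2*(5 + N(O, 6))))**2 = ((13 - 8*(5 + 0))/(-3 + 2*(5 + 0)))**2 = ((13 - 8*5)/(-3 + 2*5))**2 = ((13 - 4*10)/(-3 + 10))**2 = ((13 - 40)/7)**2 = ((1/7)*(-27))**2 = (-27/7)**2 = 729/49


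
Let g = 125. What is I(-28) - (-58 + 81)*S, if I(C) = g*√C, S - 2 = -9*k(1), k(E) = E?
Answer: 161 + 250*I*√7 ≈ 161.0 + 661.44*I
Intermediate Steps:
S = -7 (S = 2 - 9*1 = 2 - 9 = -7)
I(C) = 125*√C
I(-28) - (-58 + 81)*S = 125*√(-28) - (-58 + 81)*(-7) = 125*(2*I*√7) - 23*(-7) = 250*I*√7 - 1*(-161) = 250*I*√7 + 161 = 161 + 250*I*√7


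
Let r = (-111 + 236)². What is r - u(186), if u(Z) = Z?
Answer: 15439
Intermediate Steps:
r = 15625 (r = 125² = 15625)
r - u(186) = 15625 - 1*186 = 15625 - 186 = 15439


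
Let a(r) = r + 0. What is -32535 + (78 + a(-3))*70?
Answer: -27285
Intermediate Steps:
a(r) = r
-32535 + (78 + a(-3))*70 = -32535 + (78 - 3)*70 = -32535 + 75*70 = -32535 + 5250 = -27285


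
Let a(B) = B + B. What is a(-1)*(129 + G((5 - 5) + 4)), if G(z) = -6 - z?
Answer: -238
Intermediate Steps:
a(B) = 2*B
a(-1)*(129 + G((5 - 5) + 4)) = (2*(-1))*(129 + (-6 - ((5 - 5) + 4))) = -2*(129 + (-6 - (0 + 4))) = -2*(129 + (-6 - 1*4)) = -2*(129 + (-6 - 4)) = -2*(129 - 10) = -2*119 = -238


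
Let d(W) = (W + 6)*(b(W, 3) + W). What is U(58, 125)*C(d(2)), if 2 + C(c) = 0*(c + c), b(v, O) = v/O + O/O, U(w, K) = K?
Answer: -250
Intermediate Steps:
b(v, O) = 1 + v/O (b(v, O) = v/O + 1 = 1 + v/O)
d(W) = (1 + 4*W/3)*(6 + W) (d(W) = (W + 6)*((3 + W)/3 + W) = (6 + W)*((3 + W)/3 + W) = (6 + W)*((1 + W/3) + W) = (6 + W)*(1 + 4*W/3) = (1 + 4*W/3)*(6 + W))
C(c) = -2 (C(c) = -2 + 0*(c + c) = -2 + 0*(2*c) = -2 + 0 = -2)
U(58, 125)*C(d(2)) = 125*(-2) = -250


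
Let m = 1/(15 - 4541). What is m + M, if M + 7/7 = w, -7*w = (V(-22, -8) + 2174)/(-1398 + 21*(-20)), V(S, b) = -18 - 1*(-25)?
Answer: -3978283/4799823 ≈ -0.82884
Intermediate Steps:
V(S, b) = 7 (V(S, b) = -18 + 25 = 7)
m = -1/4526 (m = 1/(-4526) = -1/4526 ≈ -0.00022095)
w = 727/4242 (w = -(7 + 2174)/(7*(-1398 + 21*(-20))) = -2181/(7*(-1398 - 420)) = -2181/(7*(-1818)) = -2181*(-1)/(7*1818) = -1/7*(-727/606) = 727/4242 ≈ 0.17138)
M = -3515/4242 (M = -1 + 727/4242 = -3515/4242 ≈ -0.82862)
m + M = -1/4526 - 3515/4242 = -3978283/4799823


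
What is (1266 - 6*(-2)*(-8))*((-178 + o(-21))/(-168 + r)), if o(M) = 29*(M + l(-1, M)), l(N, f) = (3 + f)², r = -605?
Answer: -10072530/773 ≈ -13030.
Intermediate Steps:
o(M) = 29*M + 29*(3 + M)² (o(M) = 29*(M + (3 + M)²) = 29*M + 29*(3 + M)²)
(1266 - 6*(-2)*(-8))*((-178 + o(-21))/(-168 + r)) = (1266 - 6*(-2)*(-8))*((-178 + (29*(-21) + 29*(3 - 21)²))/(-168 - 605)) = (1266 + 12*(-8))*((-178 + (-609 + 29*(-18)²))/(-773)) = (1266 - 96)*((-178 + (-609 + 29*324))*(-1/773)) = 1170*((-178 + (-609 + 9396))*(-1/773)) = 1170*((-178 + 8787)*(-1/773)) = 1170*(8609*(-1/773)) = 1170*(-8609/773) = -10072530/773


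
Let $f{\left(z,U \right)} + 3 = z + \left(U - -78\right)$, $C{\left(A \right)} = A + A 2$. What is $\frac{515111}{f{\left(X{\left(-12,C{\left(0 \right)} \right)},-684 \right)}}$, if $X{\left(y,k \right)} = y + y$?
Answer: $- \frac{515111}{633} \approx -813.76$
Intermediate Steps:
$C{\left(A \right)} = 3 A$ ($C{\left(A \right)} = A + 2 A = 3 A$)
$X{\left(y,k \right)} = 2 y$
$f{\left(z,U \right)} = 75 + U + z$ ($f{\left(z,U \right)} = -3 + \left(z + \left(U - -78\right)\right) = -3 + \left(z + \left(U + 78\right)\right) = -3 + \left(z + \left(78 + U\right)\right) = -3 + \left(78 + U + z\right) = 75 + U + z$)
$\frac{515111}{f{\left(X{\left(-12,C{\left(0 \right)} \right)},-684 \right)}} = \frac{515111}{75 - 684 + 2 \left(-12\right)} = \frac{515111}{75 - 684 - 24} = \frac{515111}{-633} = 515111 \left(- \frac{1}{633}\right) = - \frac{515111}{633}$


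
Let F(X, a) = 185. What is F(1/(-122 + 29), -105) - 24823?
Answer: -24638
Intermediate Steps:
F(1/(-122 + 29), -105) - 24823 = 185 - 24823 = -24638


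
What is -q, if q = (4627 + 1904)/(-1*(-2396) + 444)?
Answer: -6531/2840 ≈ -2.2996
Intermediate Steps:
q = 6531/2840 (q = 6531/(2396 + 444) = 6531/2840 ≈ 2.2996)
-q = -1*6531/2840 = -6531/2840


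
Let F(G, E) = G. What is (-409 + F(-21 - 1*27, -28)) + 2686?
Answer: 2229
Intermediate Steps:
(-409 + F(-21 - 1*27, -28)) + 2686 = (-409 + (-21 - 1*27)) + 2686 = (-409 + (-21 - 27)) + 2686 = (-409 - 48) + 2686 = -457 + 2686 = 2229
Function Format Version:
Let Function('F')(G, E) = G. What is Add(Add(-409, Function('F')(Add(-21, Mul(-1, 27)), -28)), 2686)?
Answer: 2229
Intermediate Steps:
Add(Add(-409, Function('F')(Add(-21, Mul(-1, 27)), -28)), 2686) = Add(Add(-409, Add(-21, Mul(-1, 27))), 2686) = Add(Add(-409, Add(-21, -27)), 2686) = Add(Add(-409, -48), 2686) = Add(-457, 2686) = 2229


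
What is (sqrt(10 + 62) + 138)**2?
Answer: 19116 + 1656*sqrt(2) ≈ 21458.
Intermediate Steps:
(sqrt(10 + 62) + 138)**2 = (sqrt(72) + 138)**2 = (6*sqrt(2) + 138)**2 = (138 + 6*sqrt(2))**2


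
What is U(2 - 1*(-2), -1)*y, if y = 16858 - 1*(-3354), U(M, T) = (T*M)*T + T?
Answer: 60636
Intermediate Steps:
U(M, T) = T + M*T² (U(M, T) = (M*T)*T + T = M*T² + T = T + M*T²)
y = 20212 (y = 16858 + 3354 = 20212)
U(2 - 1*(-2), -1)*y = -(1 + (2 - 1*(-2))*(-1))*20212 = -(1 + (2 + 2)*(-1))*20212 = -(1 + 4*(-1))*20212 = -(1 - 4)*20212 = -1*(-3)*20212 = 3*20212 = 60636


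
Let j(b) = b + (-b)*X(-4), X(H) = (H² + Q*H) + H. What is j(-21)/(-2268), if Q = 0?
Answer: -11/108 ≈ -0.10185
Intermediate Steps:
X(H) = H + H² (X(H) = (H² + 0*H) + H = (H² + 0) + H = H² + H = H + H²)
j(b) = -11*b (j(b) = b + (-b)*(-4*(1 - 4)) = b + (-b)*(-4*(-3)) = b - b*12 = b - 12*b = -11*b)
j(-21)/(-2268) = -11*(-21)/(-2268) = 231*(-1/2268) = -11/108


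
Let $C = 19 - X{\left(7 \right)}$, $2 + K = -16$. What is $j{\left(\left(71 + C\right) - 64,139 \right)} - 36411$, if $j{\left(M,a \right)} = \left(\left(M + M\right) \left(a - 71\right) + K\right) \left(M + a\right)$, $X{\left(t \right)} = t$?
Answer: $369017$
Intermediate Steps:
$K = -18$ ($K = -2 - 16 = -18$)
$C = 12$ ($C = 19 - 7 = 12$)
$j{\left(M,a \right)} = \left(-18 + 2 M \left(-71 + a\right)\right) \left(M + a\right)$ ($j{\left(M,a \right)} = \left(\left(M + M\right) \left(a - 71\right) - 18\right) \left(M + a\right) = \left(2 M \left(-71 + a\right) - 18\right) \left(M + a\right) = \left(-18 + 2 M \left(-71 + a\right)\right) \left(M + a\right)$)
$j{\left(\left(71 + C\right) - 64,139 \right)} - 36411 = \left(- 142 \left(\left(71 + 12\right) - 64\right)^{2} - 18 \left(\left(71 + 12\right) - 64\right) - 2502 - 142 \left(\left(71 + 12\right) - 64\right) 139 + 2 \left(\left(71 + 12\right) - 64\right) 139^{2} + 2 \cdot 139 \left(\left(71 + 12\right) - 64\right)^{2}\right) - 36411 = \left(- 142 \left(83 - 64\right)^{2} - 18 \left(83 - 64\right) - 2502 - 142 \left(83 - 64\right) 139 + 2 \left(83 - 64\right) 19321 + 2 \cdot 139 \left(83 - 64\right)^{2}\right) - 36411 = \left(- 142 \cdot 19^{2} - 342 - 2502 - 2698 \cdot 139 + 2 \cdot 19 \cdot 19321 + 2 \cdot 139 \cdot 19^{2}\right) - 36411 = \left(\left(-142\right) 361 - 342 - 2502 - 375022 + 734198 + 2 \cdot 139 \cdot 361\right) - 36411 = \left(-51262 - 342 - 2502 - 375022 + 734198 + 100358\right) - 36411 = 405428 - 36411 = 369017$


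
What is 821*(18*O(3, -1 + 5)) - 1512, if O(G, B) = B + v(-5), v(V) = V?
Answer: -16290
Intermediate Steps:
O(G, B) = -5 + B (O(G, B) = B - 5 = -5 + B)
821*(18*O(3, -1 + 5)) - 1512 = 821*(18*(-5 + (-1 + 5))) - 1512 = 821*(18*(-5 + 4)) - 1512 = 821*(18*(-1)) - 1512 = 821*(-18) - 1512 = -14778 - 1512 = -16290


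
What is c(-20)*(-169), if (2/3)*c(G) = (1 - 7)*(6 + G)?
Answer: -21294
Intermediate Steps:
c(G) = -54 - 9*G (c(G) = 3*((1 - 7)*(6 + G))/2 = 3*(-6*(6 + G))/2 = 3*(-36 - 6*G)/2 = -54 - 9*G)
c(-20)*(-169) = (-54 - 9*(-20))*(-169) = (-54 + 180)*(-169) = 126*(-169) = -21294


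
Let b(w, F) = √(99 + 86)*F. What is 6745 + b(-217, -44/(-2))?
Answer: 6745 + 22*√185 ≈ 7044.2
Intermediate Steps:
b(w, F) = F*√185 (b(w, F) = √185*F = F*√185)
6745 + b(-217, -44/(-2)) = 6745 + (-44/(-2))*√185 = 6745 + (-44*(-½))*√185 = 6745 + 22*√185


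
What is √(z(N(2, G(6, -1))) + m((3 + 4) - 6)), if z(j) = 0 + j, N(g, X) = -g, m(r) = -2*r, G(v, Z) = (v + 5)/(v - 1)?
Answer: 2*I ≈ 2.0*I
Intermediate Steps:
G(v, Z) = (5 + v)/(-1 + v)
z(j) = j
√(z(N(2, G(6, -1))) + m((3 + 4) - 6)) = √(-1*2 - 2*((3 + 4) - 6)) = √(-2 - 2*(7 - 6)) = √(-2 - 2*1) = √(-2 - 2) = √(-4) = 2*I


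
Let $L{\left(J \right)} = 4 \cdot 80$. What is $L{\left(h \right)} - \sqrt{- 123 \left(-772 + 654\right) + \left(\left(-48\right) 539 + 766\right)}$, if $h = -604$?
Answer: $320 - 4 i \sqrt{662} \approx 320.0 - 102.92 i$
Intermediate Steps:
$L{\left(J \right)} = 320$
$L{\left(h \right)} - \sqrt{- 123 \left(-772 + 654\right) + \left(\left(-48\right) 539 + 766\right)} = 320 - \sqrt{- 123 \left(-772 + 654\right) + \left(\left(-48\right) 539 + 766\right)} = 320 - \sqrt{\left(-123\right) \left(-118\right) + \left(-25872 + 766\right)} = 320 - \sqrt{14514 - 25106} = 320 - \sqrt{-10592} = 320 - 4 i \sqrt{662}$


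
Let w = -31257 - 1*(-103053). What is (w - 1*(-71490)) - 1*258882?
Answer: -115596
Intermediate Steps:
w = 71796 (w = -31257 + 103053 = 71796)
(w - 1*(-71490)) - 1*258882 = (71796 - 1*(-71490)) - 1*258882 = (71796 + 71490) - 258882 = 143286 - 258882 = -115596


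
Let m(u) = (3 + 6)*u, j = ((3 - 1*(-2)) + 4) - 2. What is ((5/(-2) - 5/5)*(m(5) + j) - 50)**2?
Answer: 53824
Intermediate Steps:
j = 7 (j = ((3 + 2) + 4) - 2 = (5 + 4) - 2 = 9 - 2 = 7)
m(u) = 9*u
((5/(-2) - 5/5)*(m(5) + j) - 50)**2 = ((5/(-2) - 5/5)*(9*5 + 7) - 50)**2 = ((5*(-1/2) - 5*1/5)*(45 + 7) - 50)**2 = ((-5/2 - 1)*52 - 50)**2 = (-7/2*52 - 50)**2 = (-182 - 50)**2 = (-232)**2 = 53824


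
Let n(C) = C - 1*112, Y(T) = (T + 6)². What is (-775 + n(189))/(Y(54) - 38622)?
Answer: 349/17511 ≈ 0.019930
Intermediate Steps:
Y(T) = (6 + T)²
n(C) = -112 + C (n(C) = C - 112 = -112 + C)
(-775 + n(189))/(Y(54) - 38622) = (-775 + (-112 + 189))/((6 + 54)² - 38622) = (-775 + 77)/(60² - 38622) = -698/(3600 - 38622) = -698/(-35022) = -698*(-1/35022) = 349/17511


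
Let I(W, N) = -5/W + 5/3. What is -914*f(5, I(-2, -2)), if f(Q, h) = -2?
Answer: 1828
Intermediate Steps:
I(W, N) = 5/3 - 5/W (I(W, N) = -5/W + 5*(⅓) = -5/W + 5/3 = 5/3 - 5/W)
-914*f(5, I(-2, -2)) = -914*(-2) = 1828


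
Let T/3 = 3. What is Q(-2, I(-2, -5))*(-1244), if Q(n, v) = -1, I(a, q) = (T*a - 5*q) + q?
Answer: 1244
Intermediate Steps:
T = 9 (T = 3*3 = 9)
I(a, q) = -4*q + 9*a (I(a, q) = (9*a - 5*q) + q = (-5*q + 9*a) + q = -4*q + 9*a)
Q(-2, I(-2, -5))*(-1244) = -1*(-1244) = 1244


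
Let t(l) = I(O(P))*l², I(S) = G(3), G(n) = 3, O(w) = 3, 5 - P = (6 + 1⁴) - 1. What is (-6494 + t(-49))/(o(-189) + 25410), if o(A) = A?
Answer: 709/25221 ≈ 0.028111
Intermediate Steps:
P = -1 (P = 5 - ((6 + 1⁴) - 1) = 5 - ((6 + 1) - 1) = 5 - (7 - 1) = 5 - 1*6 = 5 - 6 = -1)
I(S) = 3
t(l) = 3*l²
(-6494 + t(-49))/(o(-189) + 25410) = (-6494 + 3*(-49)²)/(-189 + 25410) = (-6494 + 3*2401)/25221 = (-6494 + 7203)*(1/25221) = 709*(1/25221) = 709/25221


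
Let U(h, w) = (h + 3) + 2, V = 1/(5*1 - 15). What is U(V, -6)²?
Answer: 2401/100 ≈ 24.010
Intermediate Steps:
V = -⅒ (V = 1/(5 - 15) = 1/(-10) = -⅒ ≈ -0.10000)
U(h, w) = 5 + h (U(h, w) = (3 + h) + 2 = 5 + h)
U(V, -6)² = (5 - ⅒)² = (49/10)² = 2401/100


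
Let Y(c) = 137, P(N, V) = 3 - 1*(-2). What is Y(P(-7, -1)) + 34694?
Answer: 34831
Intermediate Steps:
P(N, V) = 5 (P(N, V) = 3 + 2 = 5)
Y(P(-7, -1)) + 34694 = 137 + 34694 = 34831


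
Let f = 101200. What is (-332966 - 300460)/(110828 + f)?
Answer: -105571/35338 ≈ -2.9875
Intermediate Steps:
(-332966 - 300460)/(110828 + f) = (-332966 - 300460)/(110828 + 101200) = -633426/212028 = -633426*1/212028 = -105571/35338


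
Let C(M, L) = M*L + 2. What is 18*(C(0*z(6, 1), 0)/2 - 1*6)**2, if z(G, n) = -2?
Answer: 450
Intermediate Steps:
C(M, L) = 2 + L*M (C(M, L) = L*M + 2 = 2 + L*M)
18*(C(0*z(6, 1), 0)/2 - 1*6)**2 = 18*((2 + 0*(0*(-2)))/2 - 1*6)**2 = 18*((2 + 0*0)*(1/2) - 6)**2 = 18*((2 + 0)*(1/2) - 6)**2 = 18*(2*(1/2) - 6)**2 = 18*(1 - 6)**2 = 18*(-5)**2 = 18*25 = 450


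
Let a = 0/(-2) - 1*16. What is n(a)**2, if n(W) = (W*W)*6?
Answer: 2359296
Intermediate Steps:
a = -16 (a = 0*(-1/2) - 16 = 0 - 16 = -16)
n(W) = 6*W**2 (n(W) = W**2*6 = 6*W**2)
n(a)**2 = (6*(-16)**2)**2 = (6*256)**2 = 1536**2 = 2359296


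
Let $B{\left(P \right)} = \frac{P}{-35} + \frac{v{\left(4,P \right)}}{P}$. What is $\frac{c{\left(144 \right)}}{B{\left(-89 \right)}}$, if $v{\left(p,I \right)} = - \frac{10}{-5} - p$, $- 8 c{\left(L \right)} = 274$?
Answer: $- \frac{426755}{31964} \approx -13.351$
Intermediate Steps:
$c{\left(L \right)} = - \frac{137}{4}$ ($c{\left(L \right)} = \left(- \frac{1}{8}\right) 274 = - \frac{137}{4}$)
$v{\left(p,I \right)} = 2 - p$ ($v{\left(p,I \right)} = \left(-10\right) \left(- \frac{1}{5}\right) - p = 2 - p$)
$B{\left(P \right)} = - \frac{2}{P} - \frac{P}{35}$ ($B{\left(P \right)} = \frac{P}{-35} + \frac{2 - 4}{P} = P \left(- \frac{1}{35}\right) + \frac{2 - 4}{P} = - \frac{P}{35} - \frac{2}{P} = - \frac{2}{P} - \frac{P}{35}$)
$\frac{c{\left(144 \right)}}{B{\left(-89 \right)}} = - \frac{137}{4 \left(- \frac{2}{-89} - - \frac{89}{35}\right)} = - \frac{137}{4 \left(\left(-2\right) \left(- \frac{1}{89}\right) + \frac{89}{35}\right)} = - \frac{137}{4 \left(\frac{2}{89} + \frac{89}{35}\right)} = - \frac{137}{4 \cdot \frac{7991}{3115}} = \left(- \frac{137}{4}\right) \frac{3115}{7991} = - \frac{426755}{31964}$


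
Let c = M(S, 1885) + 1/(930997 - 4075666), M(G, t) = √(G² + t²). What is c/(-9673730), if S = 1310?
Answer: 1/30420678845370 - √210773/1934746 ≈ -0.00023729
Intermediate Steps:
c = -1/3144669 + 5*√210773 (c = √(1310² + 1885²) + 1/(930997 - 4075666) = √(1716100 + 3553225) + 1/(-3144669) = √5269325 - 1/3144669 = 5*√210773 - 1/3144669 = -1/3144669 + 5*√210773 ≈ 2295.5)
c/(-9673730) = (-1/3144669 + 5*√210773)/(-9673730) = (-1/3144669 + 5*√210773)*(-1/9673730) = 1/30420678845370 - √210773/1934746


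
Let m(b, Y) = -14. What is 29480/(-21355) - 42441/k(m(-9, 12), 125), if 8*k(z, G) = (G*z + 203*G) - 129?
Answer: -66194021/4181309 ≈ -15.831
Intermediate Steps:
k(z, G) = -129/8 + 203*G/8 + G*z/8 (k(z, G) = ((G*z + 203*G) - 129)/8 = ((203*G + G*z) - 129)/8 = (-129 + 203*G + G*z)/8 = -129/8 + 203*G/8 + G*z/8)
29480/(-21355) - 42441/k(m(-9, 12), 125) = 29480/(-21355) - 42441/(-129/8 + (203/8)*125 + (1/8)*125*(-14)) = 29480*(-1/21355) - 42441/(-129/8 + 25375/8 - 875/4) = -5896/4271 - 42441/2937 = -5896/4271 - 42441*1/2937 = -5896/4271 - 14147/979 = -66194021/4181309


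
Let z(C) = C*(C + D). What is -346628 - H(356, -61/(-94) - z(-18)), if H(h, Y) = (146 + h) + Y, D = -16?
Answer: -32572753/94 ≈ -3.4652e+5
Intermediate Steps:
z(C) = C*(-16 + C) (z(C) = C*(C - 16) = C*(-16 + C))
H(h, Y) = 146 + Y + h
-346628 - H(356, -61/(-94) - z(-18)) = -346628 - (146 + (-61/(-94) - (-18)*(-16 - 18)) + 356) = -346628 - (146 + (-61*(-1/94) - (-18)*(-34)) + 356) = -346628 - (146 + (61/94 - 1*612) + 356) = -346628 - (146 + (61/94 - 612) + 356) = -346628 - (146 - 57467/94 + 356) = -346628 - 1*(-10279/94) = -346628 + 10279/94 = -32572753/94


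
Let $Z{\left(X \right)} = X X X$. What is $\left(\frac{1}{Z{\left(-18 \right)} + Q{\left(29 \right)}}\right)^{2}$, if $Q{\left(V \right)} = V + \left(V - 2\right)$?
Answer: $\frac{1}{33362176} \approx 2.9974 \cdot 10^{-8}$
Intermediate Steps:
$Z{\left(X \right)} = X^{3}$ ($Z{\left(X \right)} = X^{2} X = X^{3}$)
$Q{\left(V \right)} = -2 + 2 V$ ($Q{\left(V \right)} = V + \left(-2 + V\right) = -2 + 2 V$)
$\left(\frac{1}{Z{\left(-18 \right)} + Q{\left(29 \right)}}\right)^{2} = \left(\frac{1}{\left(-18\right)^{3} + \left(-2 + 2 \cdot 29\right)}\right)^{2} = \left(\frac{1}{-5832 + \left(-2 + 58\right)}\right)^{2} = \left(\frac{1}{-5832 + 56}\right)^{2} = \left(\frac{1}{-5776}\right)^{2} = \left(- \frac{1}{5776}\right)^{2} = \frac{1}{33362176}$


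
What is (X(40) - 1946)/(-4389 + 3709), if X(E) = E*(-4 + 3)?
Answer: 993/340 ≈ 2.9206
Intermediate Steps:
X(E) = -E (X(E) = E*(-1) = -E)
(X(40) - 1946)/(-4389 + 3709) = (-1*40 - 1946)/(-4389 + 3709) = (-40 - 1946)/(-680) = -1986*(-1/680) = 993/340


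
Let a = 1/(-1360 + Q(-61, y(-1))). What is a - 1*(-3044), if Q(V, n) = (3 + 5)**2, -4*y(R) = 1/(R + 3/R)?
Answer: 3945023/1296 ≈ 3044.0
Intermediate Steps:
y(R) = -1/(4*(R + 3/R))
Q(V, n) = 64 (Q(V, n) = 8**2 = 64)
a = -1/1296 (a = 1/(-1360 + 64) = 1/(-1296) = -1/1296 ≈ -0.00077160)
a - 1*(-3044) = -1/1296 - 1*(-3044) = -1/1296 + 3044 = 3945023/1296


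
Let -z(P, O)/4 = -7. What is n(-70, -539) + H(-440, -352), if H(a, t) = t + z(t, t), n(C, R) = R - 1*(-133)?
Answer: -730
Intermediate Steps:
n(C, R) = 133 + R (n(C, R) = R + 133 = 133 + R)
z(P, O) = 28 (z(P, O) = -4*(-7) = 28)
H(a, t) = 28 + t (H(a, t) = t + 28 = 28 + t)
n(-70, -539) + H(-440, -352) = (133 - 539) + (28 - 352) = -406 - 324 = -730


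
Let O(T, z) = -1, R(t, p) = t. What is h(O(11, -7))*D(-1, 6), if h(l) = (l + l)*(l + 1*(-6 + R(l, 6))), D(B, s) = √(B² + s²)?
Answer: 16*√37 ≈ 97.324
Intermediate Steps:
h(l) = 2*l*(-6 + 2*l) (h(l) = (l + l)*(l + 1*(-6 + l)) = (2*l)*(l + (-6 + l)) = (2*l)*(-6 + 2*l) = 2*l*(-6 + 2*l))
h(O(11, -7))*D(-1, 6) = (4*(-1)*(-3 - 1))*√((-1)² + 6²) = (4*(-1)*(-4))*√(1 + 36) = 16*√37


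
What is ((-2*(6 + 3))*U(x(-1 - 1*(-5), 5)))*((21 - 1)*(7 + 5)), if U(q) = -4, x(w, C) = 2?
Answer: 17280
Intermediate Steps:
((-2*(6 + 3))*U(x(-1 - 1*(-5), 5)))*((21 - 1)*(7 + 5)) = (-2*(6 + 3)*(-4))*((21 - 1)*(7 + 5)) = (-2*9*(-4))*(20*12) = -18*(-4)*240 = 72*240 = 17280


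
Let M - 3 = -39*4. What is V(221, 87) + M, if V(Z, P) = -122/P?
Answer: -13433/87 ≈ -154.40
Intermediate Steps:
M = -153 (M = 3 - 39*4 = 3 - 156 = -153)
V(221, 87) + M = -122/87 - 153 = -13433/87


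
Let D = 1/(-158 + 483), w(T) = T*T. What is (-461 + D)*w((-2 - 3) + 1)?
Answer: -2397184/325 ≈ -7376.0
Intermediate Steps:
w(T) = T²
D = 1/325 ≈ 0.0030769
(-461 + D)*w((-2 - 3) + 1) = (-461 + 1/325)*((-2 - 3) + 1)² = -149824*(-5 + 1)²/325 = -149824/325*(-4)² = -149824/325*16 = -2397184/325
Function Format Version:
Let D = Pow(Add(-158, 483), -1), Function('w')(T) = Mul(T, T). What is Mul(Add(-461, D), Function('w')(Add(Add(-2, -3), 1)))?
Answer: Rational(-2397184, 325) ≈ -7376.0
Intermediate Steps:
Function('w')(T) = Pow(T, 2)
D = Rational(1, 325) (D = Pow(325, -1) = Rational(1, 325) ≈ 0.0030769)
Mul(Add(-461, D), Function('w')(Add(Add(-2, -3), 1))) = Mul(Add(-461, Rational(1, 325)), Pow(Add(Add(-2, -3), 1), 2)) = Mul(Rational(-149824, 325), Pow(Add(-5, 1), 2)) = Mul(Rational(-149824, 325), Pow(-4, 2)) = Mul(Rational(-149824, 325), 16) = Rational(-2397184, 325)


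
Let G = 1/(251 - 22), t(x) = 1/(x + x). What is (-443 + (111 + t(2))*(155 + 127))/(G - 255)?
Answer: -2023673/16684 ≈ -121.29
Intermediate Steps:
t(x) = 1/(2*x)
G = 1/229 ≈ 0.0043668
(-443 + (111 + t(2))*(155 + 127))/(G - 255) = (-443 + (111 + (1/2)/2)*(155 + 127))/(1/229 - 255) = (-443 + (111 + (1/2)*(1/2))*282)/(-58394/229) = (-443 + (111 + 1/4)*282)*(-229/58394) = (-443 + (445/4)*282)*(-229/58394) = (-443 + 62745/2)*(-229/58394) = (61859/2)*(-229/58394) = -2023673/16684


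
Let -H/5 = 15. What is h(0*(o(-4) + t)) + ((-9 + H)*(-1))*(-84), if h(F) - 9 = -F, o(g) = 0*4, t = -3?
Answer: -7047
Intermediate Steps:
H = -75 (H = -5*15 = -75)
o(g) = 0
h(F) = 9 - F
h(0*(o(-4) + t)) + ((-9 + H)*(-1))*(-84) = (9 - 0*(0 - 3)) + ((-9 - 75)*(-1))*(-84) = (9 - 0*(-3)) - 84*(-1)*(-84) = (9 - 1*0) + 84*(-84) = (9 + 0) - 7056 = 9 - 7056 = -7047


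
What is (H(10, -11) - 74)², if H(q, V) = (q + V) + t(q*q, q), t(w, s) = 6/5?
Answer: 136161/25 ≈ 5446.4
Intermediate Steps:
t(w, s) = 6/5 (t(w, s) = 6*(⅕) = 6/5)
H(q, V) = 6/5 + V + q (H(q, V) = (q + V) + 6/5 = (V + q) + 6/5 = 6/5 + V + q)
(H(10, -11) - 74)² = ((6/5 - 11 + 10) - 74)² = (⅕ - 74)² = (-369/5)² = 136161/25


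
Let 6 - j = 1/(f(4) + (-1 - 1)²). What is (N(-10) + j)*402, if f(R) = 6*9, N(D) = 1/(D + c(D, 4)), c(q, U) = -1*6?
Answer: 552147/232 ≈ 2379.9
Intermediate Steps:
c(q, U) = -6
N(D) = 1/(-6 + D) (N(D) = 1/(D - 6) = 1/(-6 + D))
f(R) = 54
j = 347/58 (j = 6 - 1/(54 + (-1 - 1)²) = 6 - 1/(54 + (-2)²) = 6 - 1/(54 + 4) = 6 - 1/58 = 347/58 ≈ 5.9828)
(N(-10) + j)*402 = (1/(-6 - 10) + 347/58)*402 = (1/(-16) + 347/58)*402 = (-1/16 + 347/58)*402 = (2747/464)*402 = 552147/232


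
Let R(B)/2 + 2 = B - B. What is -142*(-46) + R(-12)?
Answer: 6528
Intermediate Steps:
R(B) = -4 (R(B) = -4 + 2*(B - B) = -4 + 2*0 = -4 + 0 = -4)
-142*(-46) + R(-12) = -142*(-46) - 4 = 6532 - 4 = 6528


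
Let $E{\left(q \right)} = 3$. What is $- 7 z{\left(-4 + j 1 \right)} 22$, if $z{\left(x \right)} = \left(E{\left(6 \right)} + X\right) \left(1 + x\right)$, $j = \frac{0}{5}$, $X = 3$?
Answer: $2772$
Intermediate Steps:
$j = 0$ ($j = 0 \cdot \frac{1}{5} = 0$)
$z{\left(x \right)} = 6 + 6 x$ ($z{\left(x \right)} = \left(3 + 3\right) \left(1 + x\right) = 6 \left(1 + x\right) = 6 + 6 x$)
$- 7 z{\left(-4 + j 1 \right)} 22 = - 7 \left(6 + 6 \left(-4 + 0 \cdot 1\right)\right) 22 = - 7 \left(6 + 6 \left(-4 + 0\right)\right) 22 = - 7 \left(6 + 6 \left(-4\right)\right) 22 = - 7 \left(6 - 24\right) 22 = \left(-7\right) \left(-18\right) 22 = 126 \cdot 22 = 2772$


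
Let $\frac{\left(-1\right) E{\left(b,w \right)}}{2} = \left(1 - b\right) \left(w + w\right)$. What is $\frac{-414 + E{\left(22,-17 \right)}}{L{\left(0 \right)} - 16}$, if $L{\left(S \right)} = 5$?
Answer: $\frac{1842}{11} \approx 167.45$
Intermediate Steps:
$E{\left(b,w \right)} = - 4 w \left(1 - b\right)$ ($E{\left(b,w \right)} = - 2 \left(1 - b\right) \left(w + w\right) = - 2 \left(1 - b\right) 2 w = - 2 \cdot 2 w \left(1 - b\right) = - 4 w \left(1 - b\right)$)
$\frac{-414 + E{\left(22,-17 \right)}}{L{\left(0 \right)} - 16} = \frac{-414 + 4 \left(-17\right) \left(-1 + 22\right)}{5 - 16} = \frac{-414 + 4 \left(-17\right) 21}{-11} = \left(-414 - 1428\right) \left(- \frac{1}{11}\right) = \left(-1842\right) \left(- \frac{1}{11}\right) = \frac{1842}{11}$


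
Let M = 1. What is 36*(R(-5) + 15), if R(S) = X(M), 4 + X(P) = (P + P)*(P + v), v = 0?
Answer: 468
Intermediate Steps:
X(P) = -4 + 2*P² (X(P) = -4 + (P + P)*(P + 0) = -4 + (2*P)*P = -4 + 2*P²)
R(S) = -2 (R(S) = -4 + 2*1² = -4 + 2*1 = -4 + 2 = -2)
36*(R(-5) + 15) = 36*(-2 + 15) = 36*13 = 468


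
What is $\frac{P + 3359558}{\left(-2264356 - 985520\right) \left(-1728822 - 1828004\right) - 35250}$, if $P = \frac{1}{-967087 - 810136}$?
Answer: $\frac{1990227915811}{6847784421882529566} \approx 2.9064 \cdot 10^{-7}$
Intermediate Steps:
$P = - \frac{1}{1777223}$ ($P = \frac{1}{-1777223} = - \frac{1}{1777223} \approx -5.6268 \cdot 10^{-7}$)
$\frac{P + 3359558}{\left(-2264356 - 985520\right) \left(-1728822 - 1828004\right) - 35250} = \frac{- \frac{1}{1777223} + 3359558}{\left(-2264356 - 985520\right) \left(-1728822 - 1828004\right) - 35250} = \frac{5970683747433}{1777223 \left(\left(-3249876\right) \left(-3556826\right) - 35250\right)} = \frac{5970683747433}{1777223 \left(11559243453576 - 35250\right)} = \frac{5970683747433}{1777223 \cdot 11559243418326} = \frac{5970683747433}{1777223} \cdot \frac{1}{11559243418326} = \frac{1990227915811}{6847784421882529566}$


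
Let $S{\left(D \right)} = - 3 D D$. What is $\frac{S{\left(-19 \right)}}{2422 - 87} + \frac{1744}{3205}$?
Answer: $\frac{24049}{299347} \approx 0.080338$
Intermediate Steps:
$S{\left(D \right)} = - 3 D^{2}$
$\frac{S{\left(-19 \right)}}{2422 - 87} + \frac{1744}{3205} = \frac{\left(-3\right) \left(-19\right)^{2}}{2422 - 87} + \frac{1744}{3205} = \frac{\left(-3\right) 361}{2422 - 87} + 1744 \cdot \frac{1}{3205} = - \frac{1083}{2335} + \frac{1744}{3205} = \frac{24049}{299347}$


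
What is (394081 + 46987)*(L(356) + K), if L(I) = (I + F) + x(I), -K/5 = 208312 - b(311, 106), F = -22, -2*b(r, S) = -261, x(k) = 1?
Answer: -458963231430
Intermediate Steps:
b(r, S) = 261/2 (b(r, S) = -1/2*(-261) = 261/2)
K = -2081815/2 (K = -5*(208312 - 1*261/2) = -5*(208312 - 261/2) = -5*416363/2 = -2081815/2 ≈ -1.0409e+6)
L(I) = -21 + I (L(I) = (I - 22) + 1 = (-22 + I) + 1 = -21 + I)
(394081 + 46987)*(L(356) + K) = (394081 + 46987)*((-21 + 356) - 2081815/2) = 441068*(335 - 2081815/2) = 441068*(-2081145/2) = -458963231430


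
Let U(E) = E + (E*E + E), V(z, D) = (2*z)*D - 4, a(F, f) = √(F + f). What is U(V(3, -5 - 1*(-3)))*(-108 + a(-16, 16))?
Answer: -24192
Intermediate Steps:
V(z, D) = -4 + 2*D*z (V(z, D) = 2*D*z - 4 = -4 + 2*D*z)
U(E) = E² + 2*E (U(E) = E + (E² + E) = E + (E + E²) = E² + 2*E)
U(V(3, -5 - 1*(-3)))*(-108 + a(-16, 16)) = ((-4 + 2*(-5 - 1*(-3))*3)*(2 + (-4 + 2*(-5 - 1*(-3))*3)))*(-108 + √(-16 + 16)) = ((-4 + 2*(-5 + 3)*3)*(2 + (-4 + 2*(-5 + 3)*3)))*(-108 + √0) = ((-4 + 2*(-2)*3)*(2 + (-4 + 2*(-2)*3)))*(-108 + 0) = ((-4 - 12)*(2 + (-4 - 12)))*(-108) = -16*(2 - 16)*(-108) = -16*(-14)*(-108) = 224*(-108) = -24192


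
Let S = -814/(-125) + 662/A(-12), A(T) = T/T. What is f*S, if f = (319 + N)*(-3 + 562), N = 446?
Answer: 7146978228/25 ≈ 2.8588e+8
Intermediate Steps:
A(T) = 1
f = 427635 (f = (319 + 446)*(-3 + 562) = 765*559 = 427635)
S = 83564/125 (S = -814/(-125) + 662/1 = -814*(-1/125) + 662*1 = 814/125 + 662 = 83564/125 ≈ 668.51)
f*S = 427635*(83564/125) = 7146978228/25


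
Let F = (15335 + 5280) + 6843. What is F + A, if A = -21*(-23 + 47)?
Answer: 26954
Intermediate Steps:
F = 27458 (F = 20615 + 6843 = 27458)
A = -504 (A = -21*24 = -504)
F + A = 27458 - 504 = 26954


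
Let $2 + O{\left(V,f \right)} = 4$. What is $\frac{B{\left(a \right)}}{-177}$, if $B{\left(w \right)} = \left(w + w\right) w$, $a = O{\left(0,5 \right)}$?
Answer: $- \frac{8}{177} \approx -0.045198$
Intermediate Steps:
$O{\left(V,f \right)} = 2$ ($O{\left(V,f \right)} = -2 + 4 = 2$)
$a = 2$
$B{\left(w \right)} = 2 w^{2}$ ($B{\left(w \right)} = 2 w w = 2 w^{2}$)
$\frac{B{\left(a \right)}}{-177} = \frac{2 \cdot 2^{2}}{-177} = 2 \cdot 4 \left(- \frac{1}{177}\right) = 8 \left(- \frac{1}{177}\right) = - \frac{8}{177}$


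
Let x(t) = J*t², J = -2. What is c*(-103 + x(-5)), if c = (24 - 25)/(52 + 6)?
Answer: 153/58 ≈ 2.6379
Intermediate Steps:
c = -1/58 ≈ -0.017241
x(t) = -2*t²
c*(-103 + x(-5)) = -(-103 - 2*(-5)²)/58 = -(-103 - 2*25)/58 = -(-103 - 50)/58 = -1/58*(-153) = 153/58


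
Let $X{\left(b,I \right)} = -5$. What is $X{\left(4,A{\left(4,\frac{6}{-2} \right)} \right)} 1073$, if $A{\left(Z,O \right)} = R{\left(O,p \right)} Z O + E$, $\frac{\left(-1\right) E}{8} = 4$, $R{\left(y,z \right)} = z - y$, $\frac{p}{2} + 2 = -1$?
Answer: $-5365$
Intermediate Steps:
$p = -6$ ($p = -4 + 2 \left(-1\right) = -4 - 2 = -6$)
$E = -32$ ($E = \left(-8\right) 4 = -32$)
$A{\left(Z,O \right)} = -32 + O Z \left(-6 - O\right)$ ($A{\left(Z,O \right)} = \left(-6 - O\right) Z O - 32 = Z \left(-6 - O\right) O - 32 = O Z \left(-6 - O\right) - 32 = -32 + O Z \left(-6 - O\right)$)
$X{\left(4,A{\left(4,\frac{6}{-2} \right)} \right)} 1073 = \left(-5\right) 1073 = -5365$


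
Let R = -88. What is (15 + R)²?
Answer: 5329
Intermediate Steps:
(15 + R)² = (15 - 88)² = (-73)² = 5329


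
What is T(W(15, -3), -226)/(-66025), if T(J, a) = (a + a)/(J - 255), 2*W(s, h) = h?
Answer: -904/33870825 ≈ -2.6690e-5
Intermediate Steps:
W(s, h) = h/2
T(J, a) = 2*a/(-255 + J) (T(J, a) = (2*a)/(-255 + J) = 2*a/(-255 + J))
T(W(15, -3), -226)/(-66025) = (2*(-226)/(-255 + (½)*(-3)))/(-66025) = (2*(-226)/(-255 - 3/2))*(-1/66025) = (2*(-226)/(-513/2))*(-1/66025) = (2*(-226)*(-2/513))*(-1/66025) = (904/513)*(-1/66025) = -904/33870825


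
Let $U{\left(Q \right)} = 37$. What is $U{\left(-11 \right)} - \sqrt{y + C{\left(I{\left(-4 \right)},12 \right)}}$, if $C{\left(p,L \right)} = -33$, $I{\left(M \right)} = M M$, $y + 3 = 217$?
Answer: $37 - \sqrt{181} \approx 23.546$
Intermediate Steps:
$y = 214$ ($y = -3 + 217 = 214$)
$I{\left(M \right)} = M^{2}$
$U{\left(-11 \right)} - \sqrt{y + C{\left(I{\left(-4 \right)},12 \right)}} = 37 - \sqrt{214 - 33} = 37 - \sqrt{181}$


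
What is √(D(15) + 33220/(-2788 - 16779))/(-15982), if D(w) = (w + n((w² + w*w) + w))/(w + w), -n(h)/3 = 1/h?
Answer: -I*√99174695315226/145414704210 ≈ -6.8484e-5*I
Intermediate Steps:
n(h) = -3/h
D(w) = (w - 3/(w + 2*w²))/(2*w) (D(w) = (w - 3/((w² + w*w) + w))/(w + w) = (w - 3/((w² + w²) + w))/((2*w)) = (w - 3/(2*w² + w))*(1/(2*w)) = (w - 3/(w + 2*w²))*(1/(2*w)) = (w - 3/(w + 2*w²))/(2*w))
√(D(15) + 33220/(-2788 - 16779))/(-15982) = √((½)*(-3 + 15²*(1 + 2*15))/(15²*(1 + 2*15)) + 33220/(-2788 - 16779))/(-15982) = √((½)*(1/225)*(-3 + 225*(1 + 30))/(1 + 30) + 33220/(-19567))*(-1/15982) = √((½)*(1/225)*(-3 + 225*31)/31 + 33220*(-1/19567))*(-1/15982) = √((½)*(1/225)*(1/31)*(-3 + 6975) - 33220/19567)*(-1/15982) = √((½)*(1/225)*(1/31)*6972 - 33220/19567)*(-1/15982) = √(1162/2325 - 33220/19567)*(-1/15982) = √(-54499646/45493275)*(-1/15982) = (I*√99174695315226/9098655)*(-1/15982) = -I*√99174695315226/145414704210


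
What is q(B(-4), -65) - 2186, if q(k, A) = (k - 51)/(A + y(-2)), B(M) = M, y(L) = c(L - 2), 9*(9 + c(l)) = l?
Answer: -292825/134 ≈ -2185.3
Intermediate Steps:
c(l) = -9 + l/9
y(L) = -83/9 + L/9 (y(L) = -9 + (L - 2)/9 = -9 + (-2 + L)/9 = -9 + (-2/9 + L/9) = -83/9 + L/9)
q(k, A) = (-51 + k)/(-85/9 + A) (q(k, A) = (k - 51)/(A + (-83/9 + (⅑)*(-2))) = (-51 + k)/(A + (-83/9 - 2/9)) = (-51 + k)/(A - 85/9) = (-51 + k)/(-85/9 + A))
q(B(-4), -65) - 2186 = 9*(-51 - 4)/(-85 + 9*(-65)) - 2186 = 9*(-55)/(-85 - 585) - 2186 = 9*(-55)/(-670) - 2186 = 9*(-1/670)*(-55) - 2186 = 99/134 - 2186 = -292825/134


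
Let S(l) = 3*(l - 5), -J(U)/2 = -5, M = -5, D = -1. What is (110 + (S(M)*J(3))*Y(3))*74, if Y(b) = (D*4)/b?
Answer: 37740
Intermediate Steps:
J(U) = 10 (J(U) = -2*(-5) = 10)
S(l) = -15 + 3*l (S(l) = 3*(-5 + l) = -15 + 3*l)
Y(b) = -4/b (Y(b) = (-1*4)/b = -4/b)
(110 + (S(M)*J(3))*Y(3))*74 = (110 + ((-15 + 3*(-5))*10)*(-4/3))*74 = (110 + ((-15 - 15)*10)*(-4*⅓))*74 = (110 - 30*10*(-4/3))*74 = (110 - 300*(-4/3))*74 = (110 + 400)*74 = 510*74 = 37740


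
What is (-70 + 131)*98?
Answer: 5978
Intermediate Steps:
(-70 + 131)*98 = 61*98 = 5978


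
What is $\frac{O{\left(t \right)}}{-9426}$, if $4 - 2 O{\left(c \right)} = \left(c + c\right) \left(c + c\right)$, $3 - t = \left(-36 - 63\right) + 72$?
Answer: $\frac{899}{4713} \approx 0.19075$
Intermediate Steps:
$t = 30$ ($t = 3 - \left(\left(-36 - 63\right) + 72\right) = 3 - \left(-99 + 72\right) = 3 - -27 = 3 + 27 = 30$)
$O{\left(c \right)} = 2 - 2 c^{2}$ ($O{\left(c \right)} = 2 - \frac{\left(c + c\right) \left(c + c\right)}{2} = 2 - \frac{2 c 2 c}{2} = 2 - \frac{4 c^{2}}{2} = 2 - 2 c^{2}$)
$\frac{O{\left(t \right)}}{-9426} = \frac{2 - 2 \cdot 30^{2}}{-9426} = \left(2 - 1800\right) \left(- \frac{1}{9426}\right) = \left(-1798\right) \left(- \frac{1}{9426}\right) = \frac{899}{4713}$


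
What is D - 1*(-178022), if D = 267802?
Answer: 445824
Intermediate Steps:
D - 1*(-178022) = 267802 - 1*(-178022) = 267802 + 178022 = 445824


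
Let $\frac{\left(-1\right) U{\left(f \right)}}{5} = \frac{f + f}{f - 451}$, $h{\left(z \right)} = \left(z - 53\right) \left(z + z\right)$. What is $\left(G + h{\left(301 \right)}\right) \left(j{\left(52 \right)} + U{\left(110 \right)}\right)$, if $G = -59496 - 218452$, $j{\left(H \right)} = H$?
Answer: $- \frac{220252224}{31} \approx -7.1049 \cdot 10^{6}$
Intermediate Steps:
$h{\left(z \right)} = 2 z \left(-53 + z\right)$ ($h{\left(z \right)} = \left(-53 + z\right) 2 z = 2 z \left(-53 + z\right)$)
$U{\left(f \right)} = - \frac{10 f}{-451 + f}$ ($U{\left(f \right)} = - 5 \frac{f + f}{f - 451} = - 5 \frac{2 f}{-451 + f} = - \frac{10 f}{-451 + f}$)
$G = -277948$
$\left(G + h{\left(301 \right)}\right) \left(j{\left(52 \right)} + U{\left(110 \right)}\right) = \left(-277948 + 2 \cdot 301 \left(-53 + 301\right)\right) \left(52 - \frac{1100}{-451 + 110}\right) = \left(-277948 + 2 \cdot 301 \cdot 248\right) \left(52 - \frac{1100}{-341}\right) = \left(-277948 + 149296\right) \left(52 - 1100 \left(- \frac{1}{341}\right)\right) = - 128652 \left(52 + \frac{100}{31}\right) = \left(-128652\right) \frac{1712}{31} = - \frac{220252224}{31}$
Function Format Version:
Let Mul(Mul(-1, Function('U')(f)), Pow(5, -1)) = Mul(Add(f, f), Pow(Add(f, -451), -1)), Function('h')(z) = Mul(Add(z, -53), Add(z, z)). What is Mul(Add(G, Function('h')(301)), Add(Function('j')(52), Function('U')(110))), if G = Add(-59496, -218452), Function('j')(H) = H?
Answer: Rational(-220252224, 31) ≈ -7.1049e+6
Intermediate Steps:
Function('h')(z) = Mul(2, z, Add(-53, z)) (Function('h')(z) = Mul(Add(-53, z), Mul(2, z)) = Mul(2, z, Add(-53, z)))
Function('U')(f) = Mul(-10, f, Pow(Add(-451, f), -1)) (Function('U')(f) = Mul(-5, Mul(Add(f, f), Pow(Add(f, -451), -1))) = Mul(-5, Mul(Mul(2, f), Pow(Add(-451, f), -1))) = Mul(-5, Mul(2, f, Pow(Add(-451, f), -1))) = Mul(-10, f, Pow(Add(-451, f), -1)))
G = -277948
Mul(Add(G, Function('h')(301)), Add(Function('j')(52), Function('U')(110))) = Mul(Add(-277948, Mul(2, 301, Add(-53, 301))), Add(52, Mul(-10, 110, Pow(Add(-451, 110), -1)))) = Mul(Add(-277948, Mul(2, 301, 248)), Add(52, Mul(-10, 110, Pow(-341, -1)))) = Mul(Add(-277948, 149296), Add(52, Mul(-10, 110, Rational(-1, 341)))) = Mul(-128652, Add(52, Rational(100, 31))) = Mul(-128652, Rational(1712, 31)) = Rational(-220252224, 31)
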